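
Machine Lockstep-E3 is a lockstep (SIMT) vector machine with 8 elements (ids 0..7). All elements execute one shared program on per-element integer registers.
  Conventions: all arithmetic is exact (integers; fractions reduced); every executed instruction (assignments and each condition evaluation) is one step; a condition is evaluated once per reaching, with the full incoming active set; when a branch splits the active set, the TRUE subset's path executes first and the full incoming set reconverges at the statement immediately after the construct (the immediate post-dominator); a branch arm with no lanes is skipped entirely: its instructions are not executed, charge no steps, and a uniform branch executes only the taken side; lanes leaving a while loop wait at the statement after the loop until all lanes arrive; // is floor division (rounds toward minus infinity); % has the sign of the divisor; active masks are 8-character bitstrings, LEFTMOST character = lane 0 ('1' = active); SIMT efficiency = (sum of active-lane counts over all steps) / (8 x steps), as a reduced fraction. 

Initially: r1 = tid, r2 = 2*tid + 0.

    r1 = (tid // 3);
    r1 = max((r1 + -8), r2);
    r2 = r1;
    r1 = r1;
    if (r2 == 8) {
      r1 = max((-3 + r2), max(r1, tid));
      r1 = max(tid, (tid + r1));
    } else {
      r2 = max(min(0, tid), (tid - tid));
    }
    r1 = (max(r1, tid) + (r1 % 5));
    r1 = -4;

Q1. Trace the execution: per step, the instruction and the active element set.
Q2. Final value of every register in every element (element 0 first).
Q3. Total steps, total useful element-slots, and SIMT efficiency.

step 0: r1 <- (tid // 3)             11111111
step 1: r1 <- max((r1 + -8), r2)     11111111
step 2: r2 <- r1                     11111111
step 3: r1 <- r1                     11111111
step 4: eval (r2 == 8)               11111111
step 5: r1 <- max((-3 + r2), max(r1, tid)) 00001000
step 6: r1 <- max(tid, (tid + r1))   00001000
step 7: r2 <- max(min(0, tid), (tid - tid)) 11110111
step 8: r1 <- (max(r1, tid) + (r1 % 5)) 11111111
step 9: r1 <- -4                     11111111

Answer: 10 steps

r1: -4,-4,-4,-4,-4,-4,-4,-4
r2: 0,0,0,0,8,0,0,0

steps = 10; useful = 65; efficiency = 65/80 = 13/16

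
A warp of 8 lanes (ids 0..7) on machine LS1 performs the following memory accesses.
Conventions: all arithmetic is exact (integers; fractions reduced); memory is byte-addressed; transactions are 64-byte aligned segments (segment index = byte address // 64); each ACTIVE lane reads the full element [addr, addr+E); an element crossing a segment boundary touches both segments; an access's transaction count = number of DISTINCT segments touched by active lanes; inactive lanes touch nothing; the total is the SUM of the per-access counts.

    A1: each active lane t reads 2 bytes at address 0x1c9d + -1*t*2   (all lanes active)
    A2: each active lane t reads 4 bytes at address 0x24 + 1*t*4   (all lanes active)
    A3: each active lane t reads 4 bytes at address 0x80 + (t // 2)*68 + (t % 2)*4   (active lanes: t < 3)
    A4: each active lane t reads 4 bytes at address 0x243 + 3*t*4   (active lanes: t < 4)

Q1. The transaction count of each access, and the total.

A1: 1 transaction
A2: 2 transactions
A3: 2 transactions
A4: 1 transaction

Answer: 1,2,2,1; total 6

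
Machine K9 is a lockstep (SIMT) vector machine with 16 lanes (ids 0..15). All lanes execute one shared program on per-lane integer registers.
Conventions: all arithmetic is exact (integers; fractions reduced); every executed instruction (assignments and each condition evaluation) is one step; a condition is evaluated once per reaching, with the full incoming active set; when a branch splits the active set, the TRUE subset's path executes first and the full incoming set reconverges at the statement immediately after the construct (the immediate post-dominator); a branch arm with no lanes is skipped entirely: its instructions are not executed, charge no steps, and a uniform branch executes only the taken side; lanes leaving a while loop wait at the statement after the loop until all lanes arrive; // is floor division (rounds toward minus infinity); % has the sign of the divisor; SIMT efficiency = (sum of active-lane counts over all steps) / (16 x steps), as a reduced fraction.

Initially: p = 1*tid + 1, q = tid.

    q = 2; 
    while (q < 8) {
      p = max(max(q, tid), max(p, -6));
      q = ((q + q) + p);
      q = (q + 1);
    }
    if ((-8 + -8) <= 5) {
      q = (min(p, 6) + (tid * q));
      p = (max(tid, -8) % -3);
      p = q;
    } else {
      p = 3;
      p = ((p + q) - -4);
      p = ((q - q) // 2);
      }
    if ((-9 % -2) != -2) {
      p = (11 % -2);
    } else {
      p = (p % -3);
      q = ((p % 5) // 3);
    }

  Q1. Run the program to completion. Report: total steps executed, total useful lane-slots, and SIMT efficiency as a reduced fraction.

Answer: 16 steps, 200 useful, 25/32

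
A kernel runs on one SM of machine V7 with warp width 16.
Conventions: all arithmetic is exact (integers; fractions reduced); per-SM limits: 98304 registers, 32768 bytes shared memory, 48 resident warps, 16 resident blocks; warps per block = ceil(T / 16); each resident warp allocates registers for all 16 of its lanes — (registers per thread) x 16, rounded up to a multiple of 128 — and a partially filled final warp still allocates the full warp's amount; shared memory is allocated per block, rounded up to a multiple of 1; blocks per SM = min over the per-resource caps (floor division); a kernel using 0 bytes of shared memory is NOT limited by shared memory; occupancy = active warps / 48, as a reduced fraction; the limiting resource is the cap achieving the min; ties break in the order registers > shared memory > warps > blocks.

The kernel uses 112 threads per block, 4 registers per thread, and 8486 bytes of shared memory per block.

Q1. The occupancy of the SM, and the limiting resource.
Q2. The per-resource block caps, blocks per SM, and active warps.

Answer: occupancy 7/16, limited by shared memory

registers: 109 blocks
shared memory: 3 blocks
warps: 6 blocks
blocks: 16 blocks

Answer: 3 blocks, 21 active warps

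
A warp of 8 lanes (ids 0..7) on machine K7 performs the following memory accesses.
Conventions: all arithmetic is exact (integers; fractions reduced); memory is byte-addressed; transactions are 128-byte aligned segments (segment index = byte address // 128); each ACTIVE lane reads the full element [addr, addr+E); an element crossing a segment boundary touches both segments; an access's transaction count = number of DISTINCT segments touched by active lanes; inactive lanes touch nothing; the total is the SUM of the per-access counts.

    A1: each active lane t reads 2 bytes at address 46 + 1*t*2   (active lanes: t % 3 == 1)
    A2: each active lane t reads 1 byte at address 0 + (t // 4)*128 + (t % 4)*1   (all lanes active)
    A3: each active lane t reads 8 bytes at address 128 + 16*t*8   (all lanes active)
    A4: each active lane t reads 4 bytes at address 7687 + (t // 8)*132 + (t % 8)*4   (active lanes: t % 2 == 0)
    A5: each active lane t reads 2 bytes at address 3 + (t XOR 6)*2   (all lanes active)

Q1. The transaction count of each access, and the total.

A1: 1 transaction
A2: 2 transactions
A3: 8 transactions
A4: 1 transaction
A5: 1 transaction

Answer: 1,2,8,1,1; total 13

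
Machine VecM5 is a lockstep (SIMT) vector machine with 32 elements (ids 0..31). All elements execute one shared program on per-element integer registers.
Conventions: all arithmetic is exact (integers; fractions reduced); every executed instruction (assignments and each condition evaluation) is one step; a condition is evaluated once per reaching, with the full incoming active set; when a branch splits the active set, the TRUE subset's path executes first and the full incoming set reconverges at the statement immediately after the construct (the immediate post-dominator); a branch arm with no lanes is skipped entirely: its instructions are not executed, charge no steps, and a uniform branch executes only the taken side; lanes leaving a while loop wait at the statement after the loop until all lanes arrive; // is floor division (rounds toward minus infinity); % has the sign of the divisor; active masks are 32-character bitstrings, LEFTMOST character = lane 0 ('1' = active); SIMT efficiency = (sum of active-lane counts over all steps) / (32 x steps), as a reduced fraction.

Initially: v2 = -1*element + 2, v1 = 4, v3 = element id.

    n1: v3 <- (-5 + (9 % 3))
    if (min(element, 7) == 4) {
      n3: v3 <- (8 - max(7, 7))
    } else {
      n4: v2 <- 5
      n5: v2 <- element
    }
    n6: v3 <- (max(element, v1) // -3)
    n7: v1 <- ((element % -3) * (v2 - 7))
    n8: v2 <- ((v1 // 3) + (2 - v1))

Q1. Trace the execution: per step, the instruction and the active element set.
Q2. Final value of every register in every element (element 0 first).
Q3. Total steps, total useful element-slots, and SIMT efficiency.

step 0: v3 <- (-5 + (9 % 3))         11111111111111111111111111111111
step 1: eval (min(element, 7) == 4)  11111111111111111111111111111111
step 2: v3 <- (8 - max(7, 7))        00001000000000000000000000000000
step 3: v2 <- 5                      11110111111111111111111111111111
step 4: v2 <- element                11110111111111111111111111111111
step 5: v3 <- (max(element, v1) // -3) 11111111111111111111111111111111
step 6: v1 <- ((element % -3) * (v2 - 7)) 11111111111111111111111111111111
step 7: v2 <- ((v1 // 3) + (2 - v1)) 11111111111111111111111111111111

Answer: 8 steps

v2: 2,-6,-2,2,-10,0,2,2,2,2,6,4,2,10,6,2,14,8,2,18,10,2,22,12,2,26,14,2,30,16,2,34
v1: 0,12,5,0,18,2,0,0,-1,0,-6,-4,0,-12,-7,0,-18,-10,0,-24,-13,0,-30,-16,0,-36,-19,0,-42,-22,0,-48
v3: -2,-2,-2,-2,-2,-2,-2,-3,-3,-3,-4,-4,-4,-5,-5,-5,-6,-6,-6,-7,-7,-7,-8,-8,-8,-9,-9,-9,-10,-10,-10,-11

steps = 8; useful = 223; efficiency = 223/256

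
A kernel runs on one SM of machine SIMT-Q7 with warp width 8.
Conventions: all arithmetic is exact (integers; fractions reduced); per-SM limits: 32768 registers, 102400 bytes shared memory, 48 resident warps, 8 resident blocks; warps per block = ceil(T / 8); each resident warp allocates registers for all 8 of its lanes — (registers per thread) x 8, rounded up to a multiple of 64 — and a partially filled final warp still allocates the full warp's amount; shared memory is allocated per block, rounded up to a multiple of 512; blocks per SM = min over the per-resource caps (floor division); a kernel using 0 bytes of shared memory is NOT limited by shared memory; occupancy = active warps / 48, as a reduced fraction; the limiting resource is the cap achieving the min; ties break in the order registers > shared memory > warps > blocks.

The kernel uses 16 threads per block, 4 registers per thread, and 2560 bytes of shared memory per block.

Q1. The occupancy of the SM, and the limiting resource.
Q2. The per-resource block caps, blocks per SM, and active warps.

Answer: occupancy 1/3, limited by blocks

registers: 256 blocks
shared memory: 40 blocks
warps: 24 blocks
blocks: 8 blocks

Answer: 8 blocks, 16 active warps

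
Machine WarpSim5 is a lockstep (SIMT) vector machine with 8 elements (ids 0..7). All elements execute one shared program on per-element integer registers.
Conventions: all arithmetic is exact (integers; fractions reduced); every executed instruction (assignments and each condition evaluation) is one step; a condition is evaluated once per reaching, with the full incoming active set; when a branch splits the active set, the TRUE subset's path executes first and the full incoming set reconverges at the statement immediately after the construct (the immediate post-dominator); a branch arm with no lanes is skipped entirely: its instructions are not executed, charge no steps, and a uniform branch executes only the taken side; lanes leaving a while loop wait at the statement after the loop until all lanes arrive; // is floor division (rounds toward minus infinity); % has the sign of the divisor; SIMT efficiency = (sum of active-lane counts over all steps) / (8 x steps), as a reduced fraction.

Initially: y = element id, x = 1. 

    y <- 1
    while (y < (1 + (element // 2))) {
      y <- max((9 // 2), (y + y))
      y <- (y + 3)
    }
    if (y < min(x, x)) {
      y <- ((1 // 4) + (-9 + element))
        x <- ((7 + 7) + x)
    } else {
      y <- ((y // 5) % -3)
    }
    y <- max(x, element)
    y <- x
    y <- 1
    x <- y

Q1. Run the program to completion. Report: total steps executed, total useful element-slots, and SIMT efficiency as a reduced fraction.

Answer: 11 steps, 82 useful, 41/44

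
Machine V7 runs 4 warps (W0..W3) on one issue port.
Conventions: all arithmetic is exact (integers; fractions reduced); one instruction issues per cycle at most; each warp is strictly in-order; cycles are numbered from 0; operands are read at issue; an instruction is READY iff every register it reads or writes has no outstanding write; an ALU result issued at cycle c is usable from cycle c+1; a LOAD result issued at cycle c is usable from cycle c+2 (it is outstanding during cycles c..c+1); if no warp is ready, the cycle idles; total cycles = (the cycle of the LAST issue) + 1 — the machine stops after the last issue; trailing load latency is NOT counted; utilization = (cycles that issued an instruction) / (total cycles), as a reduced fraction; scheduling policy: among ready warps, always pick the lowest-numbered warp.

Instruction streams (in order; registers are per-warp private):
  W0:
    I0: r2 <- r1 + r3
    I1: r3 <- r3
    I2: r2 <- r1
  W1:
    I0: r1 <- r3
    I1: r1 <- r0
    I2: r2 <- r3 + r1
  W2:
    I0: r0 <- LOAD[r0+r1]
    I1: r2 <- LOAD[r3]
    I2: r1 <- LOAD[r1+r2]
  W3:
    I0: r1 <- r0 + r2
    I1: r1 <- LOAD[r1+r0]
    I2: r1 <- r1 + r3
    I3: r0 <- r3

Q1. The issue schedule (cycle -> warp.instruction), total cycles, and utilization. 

cycle 0: W0.I0
cycle 1: W0.I1
cycle 2: W0.I2
cycle 3: W1.I0
cycle 4: W1.I1
cycle 5: W1.I2
cycle 6: W2.I0
cycle 7: W2.I1
cycle 8: W3.I0
cycle 9: W2.I2
cycle 10: W3.I1
cycle 11: idle
cycle 12: W3.I2
cycle 13: W3.I3

Answer: 14 cycles, utilization 13/14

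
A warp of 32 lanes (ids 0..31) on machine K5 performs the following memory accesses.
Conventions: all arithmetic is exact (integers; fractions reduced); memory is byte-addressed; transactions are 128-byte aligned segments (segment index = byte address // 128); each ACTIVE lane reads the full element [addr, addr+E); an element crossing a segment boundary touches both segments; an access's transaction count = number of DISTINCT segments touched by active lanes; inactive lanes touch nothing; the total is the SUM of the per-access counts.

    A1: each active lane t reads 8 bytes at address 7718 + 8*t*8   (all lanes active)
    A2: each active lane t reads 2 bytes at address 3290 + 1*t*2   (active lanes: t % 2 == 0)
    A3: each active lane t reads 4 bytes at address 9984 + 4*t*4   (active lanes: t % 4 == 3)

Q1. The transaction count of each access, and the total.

A1: 16 transactions
A2: 2 transactions
A3: 4 transactions

Answer: 16,2,4; total 22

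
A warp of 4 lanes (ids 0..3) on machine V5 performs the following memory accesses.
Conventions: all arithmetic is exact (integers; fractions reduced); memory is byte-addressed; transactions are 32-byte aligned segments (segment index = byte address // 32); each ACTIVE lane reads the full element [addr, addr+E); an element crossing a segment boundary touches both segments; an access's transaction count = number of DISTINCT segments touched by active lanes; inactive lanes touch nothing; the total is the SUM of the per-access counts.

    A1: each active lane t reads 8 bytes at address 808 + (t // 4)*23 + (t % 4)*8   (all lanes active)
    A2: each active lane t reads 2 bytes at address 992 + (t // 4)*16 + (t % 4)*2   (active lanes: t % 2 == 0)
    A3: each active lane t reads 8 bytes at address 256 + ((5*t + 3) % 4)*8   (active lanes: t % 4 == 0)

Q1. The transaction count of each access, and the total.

A1: 2 transactions
A2: 1 transaction
A3: 1 transaction

Answer: 2,1,1; total 4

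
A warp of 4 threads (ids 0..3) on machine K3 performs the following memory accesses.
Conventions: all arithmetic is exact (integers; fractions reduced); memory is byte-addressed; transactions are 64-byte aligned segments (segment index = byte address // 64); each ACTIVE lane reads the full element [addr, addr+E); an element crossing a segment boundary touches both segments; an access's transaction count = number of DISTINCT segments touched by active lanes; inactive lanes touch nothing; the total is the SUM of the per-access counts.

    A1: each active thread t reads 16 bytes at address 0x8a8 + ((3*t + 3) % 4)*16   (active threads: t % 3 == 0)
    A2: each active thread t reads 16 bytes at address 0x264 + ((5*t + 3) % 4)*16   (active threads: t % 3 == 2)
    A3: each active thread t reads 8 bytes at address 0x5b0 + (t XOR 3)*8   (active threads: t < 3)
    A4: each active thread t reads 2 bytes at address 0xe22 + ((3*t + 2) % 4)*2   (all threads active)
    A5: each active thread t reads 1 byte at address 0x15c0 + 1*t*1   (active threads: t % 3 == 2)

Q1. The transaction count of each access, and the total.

A1: 2 transactions
A2: 2 transactions
A3: 2 transactions
A4: 1 transaction
A5: 1 transaction

Answer: 2,2,2,1,1; total 8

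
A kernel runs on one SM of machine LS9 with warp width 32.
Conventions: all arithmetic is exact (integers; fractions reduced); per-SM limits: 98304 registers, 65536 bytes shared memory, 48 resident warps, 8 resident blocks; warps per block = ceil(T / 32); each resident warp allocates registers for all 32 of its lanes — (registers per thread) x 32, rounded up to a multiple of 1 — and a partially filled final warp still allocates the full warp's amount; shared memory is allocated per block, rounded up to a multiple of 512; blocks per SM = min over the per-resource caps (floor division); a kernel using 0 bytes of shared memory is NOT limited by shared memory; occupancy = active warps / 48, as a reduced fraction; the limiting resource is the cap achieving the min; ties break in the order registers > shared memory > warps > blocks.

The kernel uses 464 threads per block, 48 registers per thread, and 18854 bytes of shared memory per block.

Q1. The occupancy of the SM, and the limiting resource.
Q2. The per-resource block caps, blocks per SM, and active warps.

Answer: occupancy 15/16, limited by shared memory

registers: 4 blocks
shared memory: 3 blocks
warps: 3 blocks
blocks: 8 blocks

Answer: 3 blocks, 45 active warps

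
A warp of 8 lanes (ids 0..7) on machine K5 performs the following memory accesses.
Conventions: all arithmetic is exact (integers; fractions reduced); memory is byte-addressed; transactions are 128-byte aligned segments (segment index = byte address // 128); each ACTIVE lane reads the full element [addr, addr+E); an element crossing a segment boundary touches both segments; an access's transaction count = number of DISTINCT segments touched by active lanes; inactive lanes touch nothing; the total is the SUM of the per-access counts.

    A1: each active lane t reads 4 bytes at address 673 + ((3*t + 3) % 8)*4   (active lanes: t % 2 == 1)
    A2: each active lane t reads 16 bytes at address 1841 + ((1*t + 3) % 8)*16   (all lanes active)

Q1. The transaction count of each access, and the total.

A1: 1 transaction
A2: 2 transactions

Answer: 1,2; total 3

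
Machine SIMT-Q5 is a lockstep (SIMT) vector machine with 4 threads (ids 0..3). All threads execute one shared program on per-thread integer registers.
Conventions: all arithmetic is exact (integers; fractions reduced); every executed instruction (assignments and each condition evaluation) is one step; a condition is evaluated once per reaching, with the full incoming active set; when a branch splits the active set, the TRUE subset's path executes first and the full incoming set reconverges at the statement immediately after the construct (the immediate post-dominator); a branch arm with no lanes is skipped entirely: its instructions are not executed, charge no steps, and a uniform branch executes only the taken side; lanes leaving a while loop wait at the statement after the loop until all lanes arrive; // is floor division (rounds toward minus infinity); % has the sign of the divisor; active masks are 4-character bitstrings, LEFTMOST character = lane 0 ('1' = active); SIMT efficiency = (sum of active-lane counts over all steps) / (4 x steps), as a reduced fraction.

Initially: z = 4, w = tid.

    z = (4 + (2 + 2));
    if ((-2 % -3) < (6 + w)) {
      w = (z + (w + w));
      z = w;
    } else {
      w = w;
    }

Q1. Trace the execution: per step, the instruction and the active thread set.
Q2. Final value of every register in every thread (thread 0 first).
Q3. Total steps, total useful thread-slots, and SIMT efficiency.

step 0: z <- (4 + (2 + 2))           1111
step 1: eval ((-2 % -3) < (6 + w))   1111
step 2: w <- (z + (w + w))           1111
step 3: z <- w                       1111

Answer: 4 steps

z: 8,10,12,14
w: 8,10,12,14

steps = 4; useful = 16; efficiency = 16/16 = 1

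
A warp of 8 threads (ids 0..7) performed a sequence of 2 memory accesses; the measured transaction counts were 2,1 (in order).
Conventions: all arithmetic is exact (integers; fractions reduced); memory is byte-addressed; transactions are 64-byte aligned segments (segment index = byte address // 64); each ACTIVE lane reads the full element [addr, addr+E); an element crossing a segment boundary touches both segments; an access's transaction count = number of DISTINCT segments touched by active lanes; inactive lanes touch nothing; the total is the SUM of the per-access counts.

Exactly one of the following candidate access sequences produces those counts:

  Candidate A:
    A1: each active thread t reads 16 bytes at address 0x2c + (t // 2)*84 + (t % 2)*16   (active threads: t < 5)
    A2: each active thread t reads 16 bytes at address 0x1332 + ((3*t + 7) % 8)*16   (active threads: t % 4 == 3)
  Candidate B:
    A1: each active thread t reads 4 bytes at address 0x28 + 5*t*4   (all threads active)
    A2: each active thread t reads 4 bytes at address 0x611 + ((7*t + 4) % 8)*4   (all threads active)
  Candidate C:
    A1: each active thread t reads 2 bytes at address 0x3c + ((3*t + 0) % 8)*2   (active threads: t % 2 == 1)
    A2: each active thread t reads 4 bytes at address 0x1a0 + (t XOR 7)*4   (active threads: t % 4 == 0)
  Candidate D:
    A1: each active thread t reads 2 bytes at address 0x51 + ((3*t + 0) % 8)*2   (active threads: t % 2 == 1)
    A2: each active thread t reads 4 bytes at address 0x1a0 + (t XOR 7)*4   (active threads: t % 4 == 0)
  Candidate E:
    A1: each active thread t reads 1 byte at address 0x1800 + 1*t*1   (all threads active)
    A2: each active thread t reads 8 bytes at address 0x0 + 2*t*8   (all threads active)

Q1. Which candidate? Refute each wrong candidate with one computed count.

A: A1 gives 4 transactions, not 2
B: A1 gives 3 transactions, not 2
D: A1 gives 1 transaction, not 2
E: A1 gives 1 transaction, not 2
C: all counts match (2,1)

Answer: C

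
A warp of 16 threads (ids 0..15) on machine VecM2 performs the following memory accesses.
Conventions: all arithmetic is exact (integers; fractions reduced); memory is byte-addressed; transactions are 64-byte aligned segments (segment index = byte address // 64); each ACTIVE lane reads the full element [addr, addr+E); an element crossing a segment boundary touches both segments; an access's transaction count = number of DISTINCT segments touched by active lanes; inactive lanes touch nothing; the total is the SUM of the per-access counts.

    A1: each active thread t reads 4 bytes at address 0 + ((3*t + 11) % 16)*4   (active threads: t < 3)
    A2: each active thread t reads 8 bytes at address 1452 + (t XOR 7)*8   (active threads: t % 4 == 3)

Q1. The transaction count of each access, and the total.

A1: 1 transaction
A2: 3 transactions

Answer: 1,3; total 4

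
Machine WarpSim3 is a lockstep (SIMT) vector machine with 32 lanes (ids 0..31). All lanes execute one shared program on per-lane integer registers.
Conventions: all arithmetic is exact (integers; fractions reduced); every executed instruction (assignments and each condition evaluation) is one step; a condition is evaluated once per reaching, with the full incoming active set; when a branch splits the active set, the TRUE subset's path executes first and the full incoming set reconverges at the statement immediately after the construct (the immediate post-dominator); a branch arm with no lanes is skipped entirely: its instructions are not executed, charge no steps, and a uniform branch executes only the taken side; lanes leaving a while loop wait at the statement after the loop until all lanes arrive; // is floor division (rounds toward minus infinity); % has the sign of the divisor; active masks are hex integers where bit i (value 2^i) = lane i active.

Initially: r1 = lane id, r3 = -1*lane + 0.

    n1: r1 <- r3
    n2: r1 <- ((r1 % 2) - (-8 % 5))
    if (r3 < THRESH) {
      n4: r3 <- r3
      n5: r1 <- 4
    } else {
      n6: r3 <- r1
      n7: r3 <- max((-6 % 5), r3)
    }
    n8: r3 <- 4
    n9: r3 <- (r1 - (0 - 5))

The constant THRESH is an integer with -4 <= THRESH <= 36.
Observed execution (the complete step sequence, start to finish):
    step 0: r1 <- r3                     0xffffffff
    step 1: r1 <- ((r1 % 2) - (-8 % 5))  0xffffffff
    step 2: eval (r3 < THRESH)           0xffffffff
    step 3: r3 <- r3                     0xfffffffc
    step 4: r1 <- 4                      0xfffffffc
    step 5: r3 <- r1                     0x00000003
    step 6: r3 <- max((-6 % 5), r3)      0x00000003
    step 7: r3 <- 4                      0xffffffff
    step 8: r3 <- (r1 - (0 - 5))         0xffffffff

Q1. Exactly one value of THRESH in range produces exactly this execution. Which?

Answer: THRESH = -1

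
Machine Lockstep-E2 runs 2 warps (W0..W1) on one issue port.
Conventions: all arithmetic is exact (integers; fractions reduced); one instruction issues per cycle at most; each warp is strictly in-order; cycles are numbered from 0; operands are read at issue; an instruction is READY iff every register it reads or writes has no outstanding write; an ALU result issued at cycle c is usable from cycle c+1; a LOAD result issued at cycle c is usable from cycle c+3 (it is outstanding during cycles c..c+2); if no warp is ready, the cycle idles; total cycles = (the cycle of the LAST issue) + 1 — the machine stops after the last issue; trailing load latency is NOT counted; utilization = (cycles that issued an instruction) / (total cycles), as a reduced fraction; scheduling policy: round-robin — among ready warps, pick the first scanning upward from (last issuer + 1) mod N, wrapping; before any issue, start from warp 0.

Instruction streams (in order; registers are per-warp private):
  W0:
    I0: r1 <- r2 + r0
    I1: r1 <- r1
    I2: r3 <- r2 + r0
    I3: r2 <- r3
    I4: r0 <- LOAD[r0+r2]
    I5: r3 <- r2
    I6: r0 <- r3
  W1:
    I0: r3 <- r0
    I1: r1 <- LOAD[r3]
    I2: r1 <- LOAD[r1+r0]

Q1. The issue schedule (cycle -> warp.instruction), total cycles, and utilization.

cycle 0: W0.I0
cycle 1: W1.I0
cycle 2: W0.I1
cycle 3: W1.I1
cycle 4: W0.I2
cycle 5: W0.I3
cycle 6: W1.I2
cycle 7: W0.I4
cycle 8: W0.I5
cycle 9: idle
cycle 10: W0.I6

Answer: 11 cycles, utilization 10/11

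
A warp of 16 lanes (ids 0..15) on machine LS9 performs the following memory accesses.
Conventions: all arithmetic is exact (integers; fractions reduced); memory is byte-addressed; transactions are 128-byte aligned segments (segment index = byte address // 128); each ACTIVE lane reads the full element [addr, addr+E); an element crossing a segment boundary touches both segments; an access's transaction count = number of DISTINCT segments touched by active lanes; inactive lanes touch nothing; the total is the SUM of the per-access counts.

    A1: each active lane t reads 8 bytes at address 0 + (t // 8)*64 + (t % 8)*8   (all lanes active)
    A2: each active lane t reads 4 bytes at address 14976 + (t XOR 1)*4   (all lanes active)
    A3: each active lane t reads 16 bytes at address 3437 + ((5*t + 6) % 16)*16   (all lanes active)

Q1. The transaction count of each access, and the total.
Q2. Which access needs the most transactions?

A1: 1 transaction
A2: 1 transaction
A3: 3 transactions

Answer: 1,1,3; total 5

Answer: A3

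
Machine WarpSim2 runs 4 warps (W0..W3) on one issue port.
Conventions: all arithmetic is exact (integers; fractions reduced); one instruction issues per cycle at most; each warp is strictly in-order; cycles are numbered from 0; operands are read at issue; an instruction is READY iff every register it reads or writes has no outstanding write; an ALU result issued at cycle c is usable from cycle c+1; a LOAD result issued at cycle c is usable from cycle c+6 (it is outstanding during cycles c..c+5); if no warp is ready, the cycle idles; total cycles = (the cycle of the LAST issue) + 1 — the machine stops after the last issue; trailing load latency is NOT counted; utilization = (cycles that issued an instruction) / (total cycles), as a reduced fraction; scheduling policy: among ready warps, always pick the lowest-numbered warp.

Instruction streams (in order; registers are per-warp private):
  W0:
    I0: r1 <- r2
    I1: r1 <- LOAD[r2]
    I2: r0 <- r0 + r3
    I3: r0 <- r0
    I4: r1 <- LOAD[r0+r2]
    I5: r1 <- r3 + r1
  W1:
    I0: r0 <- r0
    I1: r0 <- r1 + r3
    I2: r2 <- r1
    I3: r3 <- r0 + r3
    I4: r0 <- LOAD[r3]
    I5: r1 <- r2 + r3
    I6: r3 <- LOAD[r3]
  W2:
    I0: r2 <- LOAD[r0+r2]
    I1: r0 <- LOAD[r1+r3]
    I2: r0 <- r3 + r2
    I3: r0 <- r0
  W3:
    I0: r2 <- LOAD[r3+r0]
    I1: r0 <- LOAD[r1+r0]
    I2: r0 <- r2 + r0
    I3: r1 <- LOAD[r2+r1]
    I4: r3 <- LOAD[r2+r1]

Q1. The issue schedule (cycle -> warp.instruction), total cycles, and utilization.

cycle 0: W0.I0
cycle 1: W0.I1
cycle 2: W0.I2
cycle 3: W0.I3
cycle 4: W1.I0
cycle 5: W1.I1
cycle 6: W1.I2
cycle 7: W0.I4
cycle 8: W1.I3
cycle 9: W1.I4
cycle 10: W1.I5
cycle 11: W1.I6
cycle 12: W2.I0
cycle 13: W0.I5
cycle 14: W2.I1
cycle 15: W3.I0
cycle 16: W3.I1
cycle 17: idle
cycle 18: idle
cycle 19: idle
cycle 20: W2.I2
cycle 21: W2.I3
cycle 22: W3.I2
cycle 23: W3.I3
cycle 24: idle
cycle 25: idle
cycle 26: idle
cycle 27: idle
cycle 28: idle
cycle 29: W3.I4

Answer: 30 cycles, utilization 11/15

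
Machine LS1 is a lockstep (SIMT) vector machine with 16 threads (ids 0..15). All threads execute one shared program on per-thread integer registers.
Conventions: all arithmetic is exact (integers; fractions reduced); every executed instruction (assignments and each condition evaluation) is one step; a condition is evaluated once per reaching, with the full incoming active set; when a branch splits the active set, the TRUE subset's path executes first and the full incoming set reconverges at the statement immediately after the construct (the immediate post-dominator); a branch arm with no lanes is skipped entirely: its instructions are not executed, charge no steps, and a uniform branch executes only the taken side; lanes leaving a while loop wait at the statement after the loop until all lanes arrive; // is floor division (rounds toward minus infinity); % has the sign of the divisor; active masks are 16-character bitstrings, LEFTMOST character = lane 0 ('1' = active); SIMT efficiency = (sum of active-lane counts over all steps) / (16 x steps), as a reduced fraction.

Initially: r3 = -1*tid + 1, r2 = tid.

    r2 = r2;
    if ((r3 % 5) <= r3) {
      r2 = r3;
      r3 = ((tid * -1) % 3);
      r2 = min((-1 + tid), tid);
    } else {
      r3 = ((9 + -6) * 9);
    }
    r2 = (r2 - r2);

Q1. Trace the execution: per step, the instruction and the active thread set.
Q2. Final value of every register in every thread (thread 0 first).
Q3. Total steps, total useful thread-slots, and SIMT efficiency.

step 0: r2 <- r2                     1111111111111111
step 1: eval ((r3 % 5) <= r3)        1111111111111111
step 2: r2 <- r3                     1100000000000000
step 3: r3 <- ((tid * -1) % 3)       1100000000000000
step 4: r2 <- min((-1 + tid), tid)   1100000000000000
step 5: r3 <- ((9 + -6) * 9)         0011111111111111
step 6: r2 <- (r2 - r2)              1111111111111111

Answer: 7 steps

r3: 0,2,27,27,27,27,27,27,27,27,27,27,27,27,27,27
r2: 0,0,0,0,0,0,0,0,0,0,0,0,0,0,0,0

steps = 7; useful = 68; efficiency = 68/112 = 17/28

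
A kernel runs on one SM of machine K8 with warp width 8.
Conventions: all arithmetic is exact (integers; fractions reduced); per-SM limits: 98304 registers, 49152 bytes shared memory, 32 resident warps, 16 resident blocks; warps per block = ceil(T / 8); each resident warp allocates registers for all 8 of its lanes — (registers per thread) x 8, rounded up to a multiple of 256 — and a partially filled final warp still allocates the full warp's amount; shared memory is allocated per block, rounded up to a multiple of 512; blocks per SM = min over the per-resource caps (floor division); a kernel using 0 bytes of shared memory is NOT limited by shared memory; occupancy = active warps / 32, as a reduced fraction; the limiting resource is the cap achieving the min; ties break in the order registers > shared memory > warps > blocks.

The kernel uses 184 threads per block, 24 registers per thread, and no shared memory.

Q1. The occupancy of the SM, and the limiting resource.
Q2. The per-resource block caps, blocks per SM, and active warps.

Answer: occupancy 23/32, limited by warps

registers: 16 blocks
shared memory: no limit (kernel uses none)
warps: 1 block
blocks: 16 blocks

Answer: 1 block, 23 active warps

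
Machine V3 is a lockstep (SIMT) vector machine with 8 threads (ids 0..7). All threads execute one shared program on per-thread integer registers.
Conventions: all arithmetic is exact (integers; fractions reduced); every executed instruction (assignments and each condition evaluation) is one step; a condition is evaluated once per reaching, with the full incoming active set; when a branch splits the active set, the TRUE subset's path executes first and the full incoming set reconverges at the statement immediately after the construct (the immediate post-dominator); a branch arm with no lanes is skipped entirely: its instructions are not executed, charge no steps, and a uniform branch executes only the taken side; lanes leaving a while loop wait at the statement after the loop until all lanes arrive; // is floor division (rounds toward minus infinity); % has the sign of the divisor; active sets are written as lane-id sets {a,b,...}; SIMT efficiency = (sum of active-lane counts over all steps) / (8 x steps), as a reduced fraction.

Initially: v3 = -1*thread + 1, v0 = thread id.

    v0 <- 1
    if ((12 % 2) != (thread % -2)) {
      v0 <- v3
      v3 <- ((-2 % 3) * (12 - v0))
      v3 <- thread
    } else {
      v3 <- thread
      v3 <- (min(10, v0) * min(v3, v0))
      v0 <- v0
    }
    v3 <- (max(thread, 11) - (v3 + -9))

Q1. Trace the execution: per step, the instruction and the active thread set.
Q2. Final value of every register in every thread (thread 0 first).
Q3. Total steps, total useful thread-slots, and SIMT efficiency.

step 0: v0 <- 1                      {0,1,2,3,4,5,6,7}
step 1: eval ((12 % 2) != (thread % -2)) {0,1,2,3,4,5,6,7}
step 2: v0 <- v3                     {1,3,5,7}
step 3: v3 <- ((-2 % 3) * (12 - v0)) {1,3,5,7}
step 4: v3 <- thread                 {1,3,5,7}
step 5: v3 <- thread                 {0,2,4,6}
step 6: v3 <- (min(10, v0) * min(v3, v0)) {0,2,4,6}
step 7: v0 <- v0                     {0,2,4,6}
step 8: v3 <- (max(thread, 11) - (v3 + -9)) {0,1,2,3,4,5,6,7}

Answer: 9 steps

v3: 20,19,19,17,19,15,19,13
v0: 1,0,1,-2,1,-4,1,-6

steps = 9; useful = 48; efficiency = 48/72 = 2/3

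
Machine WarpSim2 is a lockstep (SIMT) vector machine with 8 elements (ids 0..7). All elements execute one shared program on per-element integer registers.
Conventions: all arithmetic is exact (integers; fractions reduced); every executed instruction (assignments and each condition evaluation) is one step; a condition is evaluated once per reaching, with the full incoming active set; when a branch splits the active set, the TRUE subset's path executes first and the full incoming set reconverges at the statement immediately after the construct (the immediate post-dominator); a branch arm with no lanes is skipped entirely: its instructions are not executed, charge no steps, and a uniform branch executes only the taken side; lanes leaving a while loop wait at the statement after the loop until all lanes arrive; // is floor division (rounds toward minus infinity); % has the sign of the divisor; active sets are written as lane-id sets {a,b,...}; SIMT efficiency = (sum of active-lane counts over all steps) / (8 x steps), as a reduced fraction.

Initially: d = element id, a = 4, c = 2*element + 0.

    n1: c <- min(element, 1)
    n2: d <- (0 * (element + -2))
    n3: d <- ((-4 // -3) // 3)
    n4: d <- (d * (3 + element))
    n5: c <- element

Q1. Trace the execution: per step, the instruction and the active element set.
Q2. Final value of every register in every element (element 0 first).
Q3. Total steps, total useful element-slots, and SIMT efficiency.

step 0: c <- min(element, 1)         {0,1,2,3,4,5,6,7}
step 1: d <- (0 * (element + -2))    {0,1,2,3,4,5,6,7}
step 2: d <- ((-4 // -3) // 3)       {0,1,2,3,4,5,6,7}
step 3: d <- (d * (3 + element))     {0,1,2,3,4,5,6,7}
step 4: c <- element                 {0,1,2,3,4,5,6,7}

Answer: 5 steps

d: 0,0,0,0,0,0,0,0
a: 4,4,4,4,4,4,4,4
c: 0,1,2,3,4,5,6,7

steps = 5; useful = 40; efficiency = 40/40 = 1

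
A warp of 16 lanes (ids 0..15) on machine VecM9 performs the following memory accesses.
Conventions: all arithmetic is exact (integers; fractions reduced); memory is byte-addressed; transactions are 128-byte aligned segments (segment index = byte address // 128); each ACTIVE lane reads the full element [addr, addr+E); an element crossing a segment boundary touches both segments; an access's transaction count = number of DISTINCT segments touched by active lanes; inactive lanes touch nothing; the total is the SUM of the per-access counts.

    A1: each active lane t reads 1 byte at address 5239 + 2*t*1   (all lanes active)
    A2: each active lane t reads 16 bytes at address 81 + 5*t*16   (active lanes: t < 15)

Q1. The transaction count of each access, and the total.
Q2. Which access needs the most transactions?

A1: 2 transactions
A2: 10 transactions

Answer: 2,10; total 12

Answer: A2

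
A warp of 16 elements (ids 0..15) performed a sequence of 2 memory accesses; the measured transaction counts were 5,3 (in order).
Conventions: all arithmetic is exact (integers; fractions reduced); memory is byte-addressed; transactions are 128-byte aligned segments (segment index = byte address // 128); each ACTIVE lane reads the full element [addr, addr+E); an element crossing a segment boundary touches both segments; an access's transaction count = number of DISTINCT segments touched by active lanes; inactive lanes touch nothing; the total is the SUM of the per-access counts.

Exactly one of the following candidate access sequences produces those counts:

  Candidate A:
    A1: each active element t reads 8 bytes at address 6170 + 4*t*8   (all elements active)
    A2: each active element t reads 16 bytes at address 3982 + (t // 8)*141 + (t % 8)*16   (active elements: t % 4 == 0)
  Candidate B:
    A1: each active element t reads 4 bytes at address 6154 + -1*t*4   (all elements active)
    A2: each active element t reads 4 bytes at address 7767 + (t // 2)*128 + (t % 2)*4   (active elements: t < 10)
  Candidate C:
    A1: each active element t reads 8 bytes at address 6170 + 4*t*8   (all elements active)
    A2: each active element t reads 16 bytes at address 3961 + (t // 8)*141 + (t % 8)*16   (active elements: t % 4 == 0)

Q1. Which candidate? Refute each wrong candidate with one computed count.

A: A2 gives 2 transactions, not 3
B: A1 gives 2 transactions, not 5
C: all counts match (5,3)

Answer: C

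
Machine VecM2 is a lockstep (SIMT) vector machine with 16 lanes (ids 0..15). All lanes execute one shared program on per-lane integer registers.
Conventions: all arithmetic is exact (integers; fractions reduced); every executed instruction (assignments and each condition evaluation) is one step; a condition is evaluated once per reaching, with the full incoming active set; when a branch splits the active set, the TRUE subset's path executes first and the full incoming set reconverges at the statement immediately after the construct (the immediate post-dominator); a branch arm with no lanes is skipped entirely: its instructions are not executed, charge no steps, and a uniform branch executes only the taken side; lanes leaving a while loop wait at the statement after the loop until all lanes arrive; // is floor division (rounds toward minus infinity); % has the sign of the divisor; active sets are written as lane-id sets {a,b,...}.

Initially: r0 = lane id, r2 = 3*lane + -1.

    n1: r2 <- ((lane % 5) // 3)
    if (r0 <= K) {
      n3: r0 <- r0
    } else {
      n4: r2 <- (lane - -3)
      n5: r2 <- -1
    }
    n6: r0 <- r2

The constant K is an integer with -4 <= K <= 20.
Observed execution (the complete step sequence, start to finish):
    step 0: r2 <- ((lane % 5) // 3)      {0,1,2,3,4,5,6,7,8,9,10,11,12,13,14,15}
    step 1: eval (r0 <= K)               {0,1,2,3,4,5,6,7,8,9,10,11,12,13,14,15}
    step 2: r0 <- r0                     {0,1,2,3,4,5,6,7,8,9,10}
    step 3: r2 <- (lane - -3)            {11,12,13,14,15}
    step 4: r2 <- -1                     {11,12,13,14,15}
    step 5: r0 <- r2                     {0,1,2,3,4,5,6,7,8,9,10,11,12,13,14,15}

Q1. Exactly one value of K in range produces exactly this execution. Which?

Answer: K = 10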